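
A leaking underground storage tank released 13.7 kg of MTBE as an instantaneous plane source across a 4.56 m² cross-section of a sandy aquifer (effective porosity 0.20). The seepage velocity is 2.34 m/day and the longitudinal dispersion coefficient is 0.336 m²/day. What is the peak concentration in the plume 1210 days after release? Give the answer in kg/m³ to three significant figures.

0.210 kg/m³

The peak of an instantaneous 1D plume sits at x = vt; there the Gaussian factor is 1 and C_max = M/(n_e·A·√(4πDt)), where n_e·A is the pore area the mass is dissolved in.
√(4πDt) = √(4π × 0.336 × 1210) = 71.48 m, so C_max = 13.7/(0.20 × 4.56 × 71.48) = 0.210 kg/m³.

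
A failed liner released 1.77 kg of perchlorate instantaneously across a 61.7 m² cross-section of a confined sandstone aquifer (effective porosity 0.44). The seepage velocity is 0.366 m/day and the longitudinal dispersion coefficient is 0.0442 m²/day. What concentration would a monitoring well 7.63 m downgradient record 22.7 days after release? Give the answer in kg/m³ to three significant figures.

0.0164 kg/m³

For an instantaneous plane source, C(x,t) = M/(n_e·A·√(4πDt)) · exp(−(x−vt)²/(4Dt)), with n_e·A the pore (flow) area.
Plume center vt = 0.366 × 22.7 = 8.3082 m, so the well at 7.63 m is 0.6782 m upgradient of the peak.
√(4πDt) = 3.551 m, giving peak height M/(n_e·A·√(4πDt)) = 1.77/(0.44 × 61.7 × 3.551) = 0.01836 kg/m³.
(x−vt)²/(4Dt) = (-0.6782)²/(4 × 0.0442 × 22.7) = 0.1146; exp(−0.1146) = 0.8917.
C = 0.01836 × 0.8917 = 0.0164 kg/m³.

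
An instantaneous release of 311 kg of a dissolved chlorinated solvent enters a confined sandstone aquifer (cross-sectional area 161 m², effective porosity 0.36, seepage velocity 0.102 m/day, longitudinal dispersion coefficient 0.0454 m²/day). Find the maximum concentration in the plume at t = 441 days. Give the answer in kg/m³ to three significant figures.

0.338 kg/m³

The peak of an instantaneous 1D plume sits at x = vt; there the Gaussian factor is 1 and C_max = M/(n_e·A·√(4πDt)), where n_e·A is the pore area the mass is dissolved in.
√(4πDt) = √(4π × 0.0454 × 441) = 15.86 m, so C_max = 311/(0.36 × 161 × 15.86) = 0.338 kg/m³.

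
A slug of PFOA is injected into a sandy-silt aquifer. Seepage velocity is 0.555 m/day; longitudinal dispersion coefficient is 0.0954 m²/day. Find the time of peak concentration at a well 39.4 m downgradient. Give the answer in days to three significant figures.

For the 1D instantaneous-source solution, setting ∂C/∂t = 0 at fixed x gives v²t² + 2Dt − x² = 0, so t = (√(D² + v²x²) − D)/v².
√(D² + v²x²) = √(0.0954² + 0.555² × 39.4²) = 21.87; v² = 0.308025.
t = (21.87 − 0.0954)/0.308025 = 70.7 days (vs. the pure-advection estimate x/v = 71.0 d).

70.7 days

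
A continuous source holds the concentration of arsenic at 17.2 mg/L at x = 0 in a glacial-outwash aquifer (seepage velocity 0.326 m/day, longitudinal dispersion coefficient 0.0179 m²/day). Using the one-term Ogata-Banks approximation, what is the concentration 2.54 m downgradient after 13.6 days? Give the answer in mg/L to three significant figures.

17.1 mg/L

For a continuous step input, C/C₀ ≈ ½·erfc((x−vt)/(2√(Dt))).
vt = 0.326 × 13.6 = 4.4336 m and 2√(Dt) = 2√(0.0179 × 13.6) = 0.9868 m.
Argument (x−vt)/(2√(Dt)) = (2.54 − 4.4336)/0.9868 = -1.919; ½·erfc(-1.919) = 0.9967.
C = 17.2 × 0.9967 = 17.1 mg/L.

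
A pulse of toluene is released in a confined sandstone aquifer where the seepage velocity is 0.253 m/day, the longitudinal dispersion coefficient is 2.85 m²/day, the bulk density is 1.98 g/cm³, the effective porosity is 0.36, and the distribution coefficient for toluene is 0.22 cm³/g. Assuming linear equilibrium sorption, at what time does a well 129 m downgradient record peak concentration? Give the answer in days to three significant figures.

Retardation factor R = 1 + ρ_b·K_d/n = 1 + 1.98 × 0.22/0.36 = 2.210.
Sorption retards both mechanisms: v_R = v/R = 0.1145 m/day, D_R = D/R = 1.290 m²/day.
Peak time from v_R²t² + 2D_R t − x² = 0: t = (√(D_R² + v_R²x²) − D_R)/v_R².
√(D_R² + v_R²x²) = √(1.290² + 0.1145² × 129²) = 14.83; v_R² = 0.01311.
t = (14.83 − 1.290)/0.01311 = 1030 days.

1030 days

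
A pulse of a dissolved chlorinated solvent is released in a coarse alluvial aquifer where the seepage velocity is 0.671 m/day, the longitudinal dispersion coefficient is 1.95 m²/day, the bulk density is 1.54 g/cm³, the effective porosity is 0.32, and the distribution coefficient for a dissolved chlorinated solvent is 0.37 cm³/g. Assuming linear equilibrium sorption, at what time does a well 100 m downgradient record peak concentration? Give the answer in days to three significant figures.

Retardation factor R = 1 + ρ_b·K_d/n = 1 + 1.54 × 0.37/0.32 = 2.781.
Sorption retards both mechanisms: v_R = v/R = 0.2413 m/day, D_R = D/R = 0.7012 m²/day.
Peak time from v_R²t² + 2D_R t − x² = 0: t = (√(D_R² + v_R²x²) − D_R)/v_R².
√(D_R² + v_R²x²) = √(0.7012² + 0.2413² × 100²) = 24.14; v_R² = 0.05823.
t = (24.14 − 0.7012)/0.05823 = 403 days.

403 days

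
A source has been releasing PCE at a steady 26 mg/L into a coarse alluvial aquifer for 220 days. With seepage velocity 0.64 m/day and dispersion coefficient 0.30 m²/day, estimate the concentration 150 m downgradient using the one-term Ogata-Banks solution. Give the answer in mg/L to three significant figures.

5.50 mg/L

For a continuous step input, C/C₀ ≈ ½·erfc((x−vt)/(2√(Dt))).
vt = 0.64 × 220 = 140.8 m and 2√(Dt) = 2√(0.30 × 220) = 16.25 m.
Argument (x−vt)/(2√(Dt)) = (150 − 140.8)/16.25 = 0.5662; ½·erfc(0.5662) = 0.2116.
C = 26 × 0.2116 = 5.50 mg/L.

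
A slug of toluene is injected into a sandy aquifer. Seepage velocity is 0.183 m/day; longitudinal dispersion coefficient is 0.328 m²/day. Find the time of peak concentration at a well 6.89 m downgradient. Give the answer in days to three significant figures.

For the 1D instantaneous-source solution, setting ∂C/∂t = 0 at fixed x gives v²t² + 2Dt − x² = 0, so t = (√(D² + v²x²) − D)/v².
√(D² + v²x²) = √(0.328² + 0.183² × 6.89²) = 1.303; v² = 0.033489.
t = (1.303 − 0.328)/0.033489 = 29.1 days (vs. the pure-advection estimate x/v = 37.7 d).

29.1 days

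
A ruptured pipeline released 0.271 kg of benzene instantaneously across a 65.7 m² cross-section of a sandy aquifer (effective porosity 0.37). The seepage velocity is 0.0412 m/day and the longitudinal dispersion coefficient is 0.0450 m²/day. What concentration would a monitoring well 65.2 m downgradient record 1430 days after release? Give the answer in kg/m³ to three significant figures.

For an instantaneous plane source, C(x,t) = M/(n_e·A·√(4πDt)) · exp(−(x−vt)²/(4Dt)), with n_e·A the pore (flow) area.
Plume center vt = 0.0412 × 1430 = 58.916 m, so the well at 65.2 m is 6.284 m downgradient of the peak.
√(4πDt) = 28.44 m, giving peak height M/(n_e·A·√(4πDt)) = 0.271/(0.37 × 65.7 × 28.44) = 0.0003920 kg/m³.
(x−vt)²/(4Dt) = (6.284)²/(4 × 0.0450 × 1430) = 0.1534; exp(−0.1534) = 0.8578.
C = 0.0003920 × 0.8578 = 0.000336 kg/m³.

0.000336 kg/m³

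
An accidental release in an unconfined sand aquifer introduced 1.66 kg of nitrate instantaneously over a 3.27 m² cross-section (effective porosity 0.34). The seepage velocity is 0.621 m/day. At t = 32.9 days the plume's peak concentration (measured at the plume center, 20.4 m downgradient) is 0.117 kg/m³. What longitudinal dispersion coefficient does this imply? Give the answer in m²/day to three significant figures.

0.394 m²/day

At the plume center C_max = M/(n_e·A·√(4πDt)), so D = M²/(4πt·(n_e·A·C_max)²).
n_e·A·C_max = 0.34 × 3.27 × 0.117 = 0.1301 kg/m.
D = 1.66²/(4π × 32.9 × 0.1301²) = 0.394 m²/day.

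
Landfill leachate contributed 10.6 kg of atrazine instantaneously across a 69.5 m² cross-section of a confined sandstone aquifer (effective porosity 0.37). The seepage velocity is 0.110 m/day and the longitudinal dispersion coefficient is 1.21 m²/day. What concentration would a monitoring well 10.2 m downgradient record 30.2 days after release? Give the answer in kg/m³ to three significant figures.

For an instantaneous plane source, C(x,t) = M/(n_e·A·√(4πDt)) · exp(−(x−vt)²/(4Dt)), with n_e·A the pore (flow) area.
Plume center vt = 0.110 × 30.2 = 3.322 m, so the well at 10.2 m is 6.878 m downgradient of the peak.
√(4πDt) = 21.43 m, giving peak height M/(n_e·A·√(4πDt)) = 10.6/(0.37 × 69.5 × 21.43) = 0.01924 kg/m³.
(x−vt)²/(4Dt) = (6.878)²/(4 × 1.21 × 30.2) = 0.3236; exp(−0.3236) = 0.7235.
C = 0.01924 × 0.7235 = 0.0139 kg/m³.

0.0139 kg/m³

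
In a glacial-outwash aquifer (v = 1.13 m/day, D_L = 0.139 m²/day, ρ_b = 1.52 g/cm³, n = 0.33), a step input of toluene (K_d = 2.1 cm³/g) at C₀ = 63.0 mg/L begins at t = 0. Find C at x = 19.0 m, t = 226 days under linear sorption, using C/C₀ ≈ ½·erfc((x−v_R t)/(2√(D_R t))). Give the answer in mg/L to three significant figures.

Retardation factor R = 1 + ρ_b·K_d/n = 1 + 1.52 × 2.1/0.33 = 10.67.
Sorption retards both mechanisms: v_R = v/R = 0.1059 m/day, D_R = D/R = 0.01303 m²/day.
v_R·t = 0.1059 × 226 = 23.9334 m; 2√(D_R t) = 3.432 m; argument = (19.0 − 23.9334)/3.432 = -1.437.
C = C₀ × ½·erfc(-1.437) = 63.0 × 0.9789 = 61.7 mg/L.

61.7 mg/L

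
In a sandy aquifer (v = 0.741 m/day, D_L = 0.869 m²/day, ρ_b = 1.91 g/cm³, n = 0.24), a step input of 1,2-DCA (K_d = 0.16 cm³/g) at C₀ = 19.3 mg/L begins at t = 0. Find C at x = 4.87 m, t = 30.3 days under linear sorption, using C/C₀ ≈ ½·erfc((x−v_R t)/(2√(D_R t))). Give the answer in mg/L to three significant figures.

Retardation factor R = 1 + ρ_b·K_d/n = 1 + 1.91 × 0.16/0.24 = 2.273.
Sorption retards both mechanisms: v_R = v/R = 0.3260 m/day, D_R = D/R = 0.3823 m²/day.
v_R·t = 0.3260 × 30.3 = 9.8778 m; 2√(D_R t) = 6.807 m; argument = (4.87 − 9.8778)/6.807 = -0.7357.
C = C₀ × ½·erfc(-0.7357) = 19.3 × 0.8509 = 16.4 mg/L.

16.4 mg/L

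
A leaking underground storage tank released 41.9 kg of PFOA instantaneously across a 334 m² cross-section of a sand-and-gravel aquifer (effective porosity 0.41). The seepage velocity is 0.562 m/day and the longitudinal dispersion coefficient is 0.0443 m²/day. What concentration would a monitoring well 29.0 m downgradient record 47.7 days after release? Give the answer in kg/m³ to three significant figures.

For an instantaneous plane source, C(x,t) = M/(n_e·A·√(4πDt)) · exp(−(x−vt)²/(4Dt)), with n_e·A the pore (flow) area.
Plume center vt = 0.562 × 47.7 = 26.8074 m, so the well at 29.0 m is 2.1926 m downgradient of the peak.
√(4πDt) = 5.153 m, giving peak height M/(n_e·A·√(4πDt)) = 41.9/(0.41 × 334 × 5.153) = 0.05938 kg/m³.
(x−vt)²/(4Dt) = (2.1926)²/(4 × 0.0443 × 47.7) = 0.5688; exp(−0.5688) = 0.5662.
C = 0.05938 × 0.5662 = 0.0336 kg/m³.

0.0336 kg/m³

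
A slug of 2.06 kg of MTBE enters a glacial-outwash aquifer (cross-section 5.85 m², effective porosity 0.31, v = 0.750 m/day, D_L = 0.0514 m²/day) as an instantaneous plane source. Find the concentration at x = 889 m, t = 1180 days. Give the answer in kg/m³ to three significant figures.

0.0385 kg/m³

For an instantaneous plane source, C(x,t) = M/(n_e·A·√(4πDt)) · exp(−(x−vt)²/(4Dt)), with n_e·A the pore (flow) area.
Plume center vt = 0.750 × 1180 = 885 m, so the well at 889 m is 4 m downgradient of the peak.
√(4πDt) = 27.61 m, giving peak height M/(n_e·A·√(4πDt)) = 2.06/(0.31 × 5.85 × 27.61) = 0.04114 kg/m³.
(x−vt)²/(4Dt) = (4)²/(4 × 0.0514 × 1180) = 0.06595; exp(−0.06595) = 0.9362.
C = 0.04114 × 0.9362 = 0.0385 kg/m³.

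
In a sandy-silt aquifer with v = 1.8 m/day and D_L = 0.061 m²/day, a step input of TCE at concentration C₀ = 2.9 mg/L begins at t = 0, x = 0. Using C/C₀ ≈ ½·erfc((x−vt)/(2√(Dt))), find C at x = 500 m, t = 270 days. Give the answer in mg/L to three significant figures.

0.0213 mg/L

For a continuous step input, C/C₀ ≈ ½·erfc((x−vt)/(2√(Dt))).
vt = 1.8 × 270 = 486 m and 2√(Dt) = 2√(0.061 × 270) = 8.117 m.
Argument (x−vt)/(2√(Dt)) = (500 − 486)/8.117 = 1.725; ½·erfc(1.725) = 0.007353.
C = 2.9 × 0.007353 = 0.0213 mg/L.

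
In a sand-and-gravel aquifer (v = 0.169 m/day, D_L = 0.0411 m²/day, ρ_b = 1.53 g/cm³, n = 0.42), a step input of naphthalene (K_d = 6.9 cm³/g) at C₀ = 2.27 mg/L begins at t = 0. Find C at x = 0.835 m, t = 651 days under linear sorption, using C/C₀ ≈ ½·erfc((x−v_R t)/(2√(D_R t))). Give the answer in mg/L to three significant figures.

2.25 mg/L

Retardation factor R = 1 + ρ_b·K_d/n = 1 + 1.53 × 6.9/0.42 = 26.14.
Sorption retards both mechanisms: v_R = v/R = 0.006465 m/day, D_R = D/R = 0.001572 m²/day.
v_R·t = 0.006465 × 651 = 4.208715 m; 2√(D_R t) = 2.023 m; argument = (0.835 − 4.208715)/2.023 = -1.668.
C = C₀ × ½·erfc(-1.668) = 2.27 × 0.9908 = 2.25 mg/L.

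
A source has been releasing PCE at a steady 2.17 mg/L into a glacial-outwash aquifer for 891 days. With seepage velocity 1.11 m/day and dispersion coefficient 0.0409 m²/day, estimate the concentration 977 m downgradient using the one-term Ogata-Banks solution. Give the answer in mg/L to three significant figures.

For a continuous step input, C/C₀ ≈ ½·erfc((x−vt)/(2√(Dt))).
vt = 1.11 × 891 = 989.01 m and 2√(Dt) = 2√(0.0409 × 891) = 12.07 m.
Argument (x−vt)/(2√(Dt)) = (977 − 989.01)/12.07 = -0.9950; ½·erfc(-0.9950) = 0.9203.
C = 2.17 × 0.9203 = 2.00 mg/L.

2.00 mg/L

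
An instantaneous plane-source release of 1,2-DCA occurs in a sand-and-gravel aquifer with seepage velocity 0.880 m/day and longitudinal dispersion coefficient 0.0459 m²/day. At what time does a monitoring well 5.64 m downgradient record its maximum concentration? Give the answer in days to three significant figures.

For the 1D instantaneous-source solution, setting ∂C/∂t = 0 at fixed x gives v²t² + 2Dt − x² = 0, so t = (√(D² + v²x²) − D)/v².
√(D² + v²x²) = √(0.0459² + 0.880² × 5.64²) = 4.963; v² = 0.7744.
t = (4.963 − 0.0459)/0.7744 = 6.35 days (vs. the pure-advection estimate x/v = 6.41 d).

6.35 days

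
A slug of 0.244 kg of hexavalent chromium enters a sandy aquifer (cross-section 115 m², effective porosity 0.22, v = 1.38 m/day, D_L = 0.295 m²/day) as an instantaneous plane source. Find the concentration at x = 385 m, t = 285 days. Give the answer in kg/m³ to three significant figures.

0.000242 kg/m³

For an instantaneous plane source, C(x,t) = M/(n_e·A·√(4πDt)) · exp(−(x−vt)²/(4Dt)), with n_e·A the pore (flow) area.
Plume center vt = 1.38 × 285 = 393.3 m, so the well at 385 m is 8.3 m upgradient of the peak.
√(4πDt) = 32.50 m, giving peak height M/(n_e·A·√(4πDt)) = 0.244/(0.22 × 115 × 32.50) = 0.0002967 kg/m³.
(x−vt)²/(4Dt) = (-8.3)²/(4 × 0.295 × 285) = 0.2048; exp(−0.2048) = 0.8148.
C = 0.0002967 × 0.8148 = 0.000242 kg/m³.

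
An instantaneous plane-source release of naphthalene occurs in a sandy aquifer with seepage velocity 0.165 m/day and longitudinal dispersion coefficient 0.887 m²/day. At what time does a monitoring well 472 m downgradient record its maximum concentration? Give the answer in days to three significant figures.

2830 days

For the 1D instantaneous-source solution, setting ∂C/∂t = 0 at fixed x gives v²t² + 2Dt − x² = 0, so t = (√(D² + v²x²) − D)/v².
√(D² + v²x²) = √(0.887² + 0.165² × 472²) = 77.89; v² = 0.027225.
t = (77.89 − 0.887)/0.027225 = 2830 days (vs. the pure-advection estimate x/v = 2860 d).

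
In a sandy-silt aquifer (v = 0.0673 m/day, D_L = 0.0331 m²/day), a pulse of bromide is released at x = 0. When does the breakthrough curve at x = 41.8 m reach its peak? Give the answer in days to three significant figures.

For the 1D instantaneous-source solution, setting ∂C/∂t = 0 at fixed x gives v²t² + 2Dt − x² = 0, so t = (√(D² + v²x²) − D)/v².
√(D² + v²x²) = √(0.0331² + 0.0673² × 41.8²) = 2.813; v² = 0.00452929.
t = (2.813 − 0.0331)/0.00452929 = 614 days (vs. the pure-advection estimate x/v = 621 d).

614 days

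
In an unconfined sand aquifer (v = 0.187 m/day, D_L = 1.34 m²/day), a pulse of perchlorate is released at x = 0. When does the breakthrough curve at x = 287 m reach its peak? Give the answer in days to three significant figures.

1500 days

For the 1D instantaneous-source solution, setting ∂C/∂t = 0 at fixed x gives v²t² + 2Dt − x² = 0, so t = (√(D² + v²x²) − D)/v².
√(D² + v²x²) = √(1.34² + 0.187² × 287²) = 53.69; v² = 0.034969.
t = (53.69 − 1.34)/0.034969 = 1500 days (vs. the pure-advection estimate x/v = 1530 d).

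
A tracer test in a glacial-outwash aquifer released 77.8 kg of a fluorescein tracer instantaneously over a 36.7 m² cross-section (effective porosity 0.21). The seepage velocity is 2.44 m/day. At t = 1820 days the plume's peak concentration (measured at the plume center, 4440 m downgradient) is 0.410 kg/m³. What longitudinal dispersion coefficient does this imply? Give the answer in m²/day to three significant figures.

0.0265 m²/day

At the plume center C_max = M/(n_e·A·√(4πDt)), so D = M²/(4πt·(n_e·A·C_max)²).
n_e·A·C_max = 0.21 × 36.7 × 0.410 = 3.160 kg/m.
D = 77.8²/(4π × 1820 × 3.160²) = 0.0265 m²/day.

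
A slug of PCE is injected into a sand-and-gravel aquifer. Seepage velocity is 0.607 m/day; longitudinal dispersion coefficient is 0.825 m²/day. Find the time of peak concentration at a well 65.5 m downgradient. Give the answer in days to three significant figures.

106 days

For the 1D instantaneous-source solution, setting ∂C/∂t = 0 at fixed x gives v²t² + 2Dt − x² = 0, so t = (√(D² + v²x²) − D)/v².
√(D² + v²x²) = √(0.825² + 0.607² × 65.5²) = 39.77; v² = 0.368449.
t = (39.77 − 0.825)/0.368449 = 106 days (vs. the pure-advection estimate x/v = 108 d).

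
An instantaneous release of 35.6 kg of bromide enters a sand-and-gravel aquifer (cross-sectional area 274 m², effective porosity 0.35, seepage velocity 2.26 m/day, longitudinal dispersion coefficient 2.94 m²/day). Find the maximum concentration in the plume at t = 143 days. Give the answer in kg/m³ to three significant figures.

The peak of an instantaneous 1D plume sits at x = vt; there the Gaussian factor is 1 and C_max = M/(n_e·A·√(4πDt)), where n_e·A is the pore area the mass is dissolved in.
√(4πDt) = √(4π × 2.94 × 143) = 72.69 m, so C_max = 35.6/(0.35 × 274 × 72.69) = 0.00511 kg/m³.

0.00511 kg/m³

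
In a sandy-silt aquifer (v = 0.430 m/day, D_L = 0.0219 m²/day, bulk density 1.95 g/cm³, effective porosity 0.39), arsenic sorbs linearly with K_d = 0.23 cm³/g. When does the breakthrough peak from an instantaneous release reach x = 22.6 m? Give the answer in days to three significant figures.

Retardation factor R = 1 + ρ_b·K_d/n = 1 + 1.95 × 0.23/0.39 = 2.150.
Sorption retards both mechanisms: v_R = v/R = 0.2000 m/day, D_R = D/R = 0.01019 m²/day.
Peak time from v_R²t² + 2D_R t − x² = 0: t = (√(D_R² + v_R²x²) − D_R)/v_R².
√(D_R² + v_R²x²) = √(0.01019² + 0.2000² × 22.6²) = 4.520; v_R² = 0.04000.
t = (4.520 − 0.01019)/0.04000 = 113 days.

113 days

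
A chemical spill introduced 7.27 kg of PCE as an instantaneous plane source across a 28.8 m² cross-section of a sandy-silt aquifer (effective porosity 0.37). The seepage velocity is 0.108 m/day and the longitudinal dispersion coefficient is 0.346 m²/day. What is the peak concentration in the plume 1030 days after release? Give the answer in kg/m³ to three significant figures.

0.0102 kg/m³

The peak of an instantaneous 1D plume sits at x = vt; there the Gaussian factor is 1 and C_max = M/(n_e·A·√(4πDt)), where n_e·A is the pore area the mass is dissolved in.
√(4πDt) = √(4π × 0.346 × 1030) = 66.92 m, so C_max = 7.27/(0.37 × 28.8 × 66.92) = 0.0102 kg/m³.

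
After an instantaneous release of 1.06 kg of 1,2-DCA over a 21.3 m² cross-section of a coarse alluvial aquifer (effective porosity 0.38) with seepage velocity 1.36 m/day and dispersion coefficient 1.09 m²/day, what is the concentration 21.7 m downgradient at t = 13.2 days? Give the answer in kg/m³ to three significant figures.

For an instantaneous plane source, C(x,t) = M/(n_e·A·√(4πDt)) · exp(−(x−vt)²/(4Dt)), with n_e·A the pore (flow) area.
Plume center vt = 1.36 × 13.2 = 17.952 m, so the well at 21.7 m is 3.748 m downgradient of the peak.
√(4πDt) = 13.45 m, giving peak height M/(n_e·A·√(4πDt)) = 1.06/(0.38 × 21.3 × 13.45) = 0.009737 kg/m³.
(x−vt)²/(4Dt) = (3.748)²/(4 × 1.09 × 13.2) = 0.2441; exp(−0.2441) = 0.7834.
C = 0.009737 × 0.7834 = 0.00763 kg/m³.

0.00763 kg/m³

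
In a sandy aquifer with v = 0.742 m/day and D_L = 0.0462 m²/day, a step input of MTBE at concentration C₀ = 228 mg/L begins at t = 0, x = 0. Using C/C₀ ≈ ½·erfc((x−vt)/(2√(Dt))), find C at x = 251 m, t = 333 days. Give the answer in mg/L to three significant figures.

54.8 mg/L

For a continuous step input, C/C₀ ≈ ½·erfc((x−vt)/(2√(Dt))).
vt = 0.742 × 333 = 247.086 m and 2√(Dt) = 2√(0.0462 × 333) = 7.845 m.
Argument (x−vt)/(2√(Dt)) = (251 − 247.086)/7.845 = 0.4989; ½·erfc(0.4989) = 0.2402.
C = 228 × 0.2402 = 54.8 mg/L.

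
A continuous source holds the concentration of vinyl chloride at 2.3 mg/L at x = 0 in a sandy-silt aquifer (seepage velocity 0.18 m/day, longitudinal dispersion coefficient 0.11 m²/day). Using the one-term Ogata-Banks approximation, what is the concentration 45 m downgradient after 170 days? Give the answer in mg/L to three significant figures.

0.0213 mg/L

For a continuous step input, C/C₀ ≈ ½·erfc((x−vt)/(2√(Dt))).
vt = 0.18 × 170 = 30.6 m and 2√(Dt) = 2√(0.11 × 170) = 8.649 m.
Argument (x−vt)/(2√(Dt)) = (45 − 30.6)/8.649 = 1.665; ½·erfc(1.665) = 0.009270.
C = 2.3 × 0.009270 = 0.0213 mg/L.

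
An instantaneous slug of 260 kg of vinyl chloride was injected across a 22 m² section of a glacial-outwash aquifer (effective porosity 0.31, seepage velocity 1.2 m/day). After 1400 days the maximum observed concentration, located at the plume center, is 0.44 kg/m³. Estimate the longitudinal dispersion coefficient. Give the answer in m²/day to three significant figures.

0.427 m²/day

At the plume center C_max = M/(n_e·A·√(4πDt)), so D = M²/(4πt·(n_e·A·C_max)²).
n_e·A·C_max = 0.31 × 22 × 0.44 = 3.001 kg/m.
D = 260²/(4π × 1400 × 3.001²) = 0.427 m²/day.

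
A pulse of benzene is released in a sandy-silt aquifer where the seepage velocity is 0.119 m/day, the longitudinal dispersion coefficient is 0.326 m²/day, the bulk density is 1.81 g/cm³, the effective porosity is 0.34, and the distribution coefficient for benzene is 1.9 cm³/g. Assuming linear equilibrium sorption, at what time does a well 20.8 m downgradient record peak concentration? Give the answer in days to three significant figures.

Retardation factor R = 1 + ρ_b·K_d/n = 1 + 1.81 × 1.9/0.34 = 11.11.
Sorption retards both mechanisms: v_R = v/R = 0.01071 m/day, D_R = D/R = 0.02934 m²/day.
Peak time from v_R²t² + 2D_R t − x² = 0: t = (√(D_R² + v_R²x²) − D_R)/v_R².
√(D_R² + v_R²x²) = √(0.02934² + 0.01071² × 20.8²) = 0.2247; v_R² = 0.0001147.
t = (0.2247 − 0.02934)/0.0001147 = 1700 days.

1700 days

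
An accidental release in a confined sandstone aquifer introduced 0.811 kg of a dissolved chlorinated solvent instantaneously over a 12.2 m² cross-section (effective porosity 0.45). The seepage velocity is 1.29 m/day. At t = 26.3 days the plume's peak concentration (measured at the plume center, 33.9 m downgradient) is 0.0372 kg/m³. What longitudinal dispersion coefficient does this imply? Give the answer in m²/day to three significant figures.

0.0477 m²/day

At the plume center C_max = M/(n_e·A·√(4πDt)), so D = M²/(4πt·(n_e·A·C_max)²).
n_e·A·C_max = 0.45 × 12.2 × 0.0372 = 0.2042 kg/m.
D = 0.811²/(4π × 26.3 × 0.2042²) = 0.0477 m²/day.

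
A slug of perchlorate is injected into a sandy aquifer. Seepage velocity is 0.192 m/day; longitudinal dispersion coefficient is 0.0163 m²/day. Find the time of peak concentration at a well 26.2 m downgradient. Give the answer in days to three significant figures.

136 days

For the 1D instantaneous-source solution, setting ∂C/∂t = 0 at fixed x gives v²t² + 2Dt − x² = 0, so t = (√(D² + v²x²) − D)/v².
√(D² + v²x²) = √(0.0163² + 0.192² × 26.2²) = 5.030; v² = 0.036864.
t = (5.030 − 0.0163)/0.036864 = 136 days (vs. the pure-advection estimate x/v = 136 d).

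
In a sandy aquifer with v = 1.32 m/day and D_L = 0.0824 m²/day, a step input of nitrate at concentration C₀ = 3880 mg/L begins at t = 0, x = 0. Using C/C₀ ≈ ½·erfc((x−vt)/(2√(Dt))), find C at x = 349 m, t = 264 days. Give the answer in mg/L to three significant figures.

1820 mg/L

For a continuous step input, C/C₀ ≈ ½·erfc((x−vt)/(2√(Dt))).
vt = 1.32 × 264 = 348.48 m and 2√(Dt) = 2√(0.0824 × 264) = 9.328 m.
Argument (x−vt)/(2√(Dt)) = (349 − 348.48)/9.328 = 0.05575; ½·erfc(0.05575) = 0.4686.
C = 3880 × 0.4686 = 1820 mg/L.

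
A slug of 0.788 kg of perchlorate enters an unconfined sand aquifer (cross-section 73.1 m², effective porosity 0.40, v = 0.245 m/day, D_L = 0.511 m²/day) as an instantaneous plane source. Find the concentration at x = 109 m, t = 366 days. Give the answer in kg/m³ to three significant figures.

0.000337 kg/m³

For an instantaneous plane source, C(x,t) = M/(n_e·A·√(4πDt)) · exp(−(x−vt)²/(4Dt)), with n_e·A the pore (flow) area.
Plume center vt = 0.245 × 366 = 89.67 m, so the well at 109 m is 19.33 m downgradient of the peak.
√(4πDt) = 48.48 m, giving peak height M/(n_e·A·√(4πDt)) = 0.788/(0.40 × 73.1 × 48.48) = 0.0005559 kg/m³.
(x−vt)²/(4Dt) = (19.33)²/(4 × 0.511 × 366) = 0.4995; exp(−0.4995) = 0.6068.
C = 0.0005559 × 0.6068 = 0.000337 kg/m³.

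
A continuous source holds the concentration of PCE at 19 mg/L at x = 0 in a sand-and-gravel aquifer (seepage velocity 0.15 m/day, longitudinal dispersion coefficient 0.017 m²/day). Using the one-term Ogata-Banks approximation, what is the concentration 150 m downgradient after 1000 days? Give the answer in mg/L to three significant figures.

9.50 mg/L

For a continuous step input, C/C₀ ≈ ½·erfc((x−vt)/(2√(Dt))).
vt = 0.15 × 1000 = 150 m and 2√(Dt) = 2√(0.017 × 1000) = 8.246 m.
Argument (x−vt)/(2√(Dt)) = (150 − 150)/8.246 = 0; ½·erfc(0) = 0.5000.
C = 19 × 0.5000 = 9.50 mg/L.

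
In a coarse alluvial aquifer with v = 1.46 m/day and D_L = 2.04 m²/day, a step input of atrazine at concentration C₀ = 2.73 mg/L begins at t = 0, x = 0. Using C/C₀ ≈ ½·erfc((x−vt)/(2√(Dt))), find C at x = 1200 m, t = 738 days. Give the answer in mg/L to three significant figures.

For a continuous step input, C/C₀ ≈ ½·erfc((x−vt)/(2√(Dt))).
vt = 1.46 × 738 = 1077.48 m and 2√(Dt) = 2√(2.04 × 738) = 77.60 m.
Argument (x−vt)/(2√(Dt)) = (1200 − 1077.48)/77.60 = 1.579; ½·erfc(1.579) = 0.01277.
C = 2.73 × 0.01277 = 0.0349 mg/L.

0.0349 mg/L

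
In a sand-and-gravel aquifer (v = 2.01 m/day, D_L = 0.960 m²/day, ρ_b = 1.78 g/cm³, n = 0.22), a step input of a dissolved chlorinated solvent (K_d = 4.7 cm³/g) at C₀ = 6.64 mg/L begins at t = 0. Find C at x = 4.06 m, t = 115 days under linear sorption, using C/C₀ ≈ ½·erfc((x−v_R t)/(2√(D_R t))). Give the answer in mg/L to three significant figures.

Retardation factor R = 1 + ρ_b·K_d/n = 1 + 1.78 × 4.7/0.22 = 39.03.
Sorption retards both mechanisms: v_R = v/R = 0.05150 m/day, D_R = D/R = 0.02460 m²/day.
v_R·t = 0.05150 × 115 = 5.9225 m; 2√(D_R t) = 3.364 m; argument = (4.06 − 5.9225)/3.364 = -0.5537.
C = C₀ × ½·erfc(-0.5537) = 6.64 × 0.7832 = 5.20 mg/L.

5.20 mg/L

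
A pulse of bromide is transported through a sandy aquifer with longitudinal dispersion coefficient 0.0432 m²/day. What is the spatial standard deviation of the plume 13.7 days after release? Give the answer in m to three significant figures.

1.09 m

Dispersive spreading gives a Gaussian with σ² = 2Dt; advection only shifts the center.
σ = √(2 × 0.0432 × 13.7) = 1.09 m.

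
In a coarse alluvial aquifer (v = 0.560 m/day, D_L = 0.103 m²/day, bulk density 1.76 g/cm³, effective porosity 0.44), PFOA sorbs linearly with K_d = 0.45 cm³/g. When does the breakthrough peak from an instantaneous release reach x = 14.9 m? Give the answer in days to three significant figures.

73.6 days

Retardation factor R = 1 + ρ_b·K_d/n = 1 + 1.76 × 0.45/0.44 = 2.800.
Sorption retards both mechanisms: v_R = v/R = 0.2000 m/day, D_R = D/R = 0.03679 m²/day.
Peak time from v_R²t² + 2D_R t − x² = 0: t = (√(D_R² + v_R²x²) − D_R)/v_R².
√(D_R² + v_R²x²) = √(0.03679² + 0.2000² × 14.9²) = 2.980; v_R² = 0.04000.
t = (2.980 − 0.03679)/0.04000 = 73.6 days.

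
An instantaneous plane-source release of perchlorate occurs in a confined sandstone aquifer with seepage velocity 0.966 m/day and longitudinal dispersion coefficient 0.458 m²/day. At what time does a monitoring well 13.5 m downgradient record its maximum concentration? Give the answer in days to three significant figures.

13.5 days

For the 1D instantaneous-source solution, setting ∂C/∂t = 0 at fixed x gives v²t² + 2Dt − x² = 0, so t = (√(D² + v²x²) − D)/v².
√(D² + v²x²) = √(0.458² + 0.966² × 13.5²) = 13.05; v² = 0.933156.
t = (13.05 − 0.458)/0.933156 = 13.5 days (vs. the pure-advection estimate x/v = 14.0 d).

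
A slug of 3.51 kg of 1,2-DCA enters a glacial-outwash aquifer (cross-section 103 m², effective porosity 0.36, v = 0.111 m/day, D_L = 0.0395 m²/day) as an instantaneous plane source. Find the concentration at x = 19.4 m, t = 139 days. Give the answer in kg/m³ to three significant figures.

0.00556 kg/m³

For an instantaneous plane source, C(x,t) = M/(n_e·A·√(4πDt)) · exp(−(x−vt)²/(4Dt)), with n_e·A the pore (flow) area.
Plume center vt = 0.111 × 139 = 15.429 m, so the well at 19.4 m is 3.971 m downgradient of the peak.
√(4πDt) = 8.306 m, giving peak height M/(n_e·A·√(4πDt)) = 3.51/(0.36 × 103 × 8.306) = 0.01140 kg/m³.
(x−vt)²/(4Dt) = (3.971)²/(4 × 0.0395 × 139) = 0.7180; exp(−0.7180) = 0.4877.
C = 0.01140 × 0.4877 = 0.00556 kg/m³.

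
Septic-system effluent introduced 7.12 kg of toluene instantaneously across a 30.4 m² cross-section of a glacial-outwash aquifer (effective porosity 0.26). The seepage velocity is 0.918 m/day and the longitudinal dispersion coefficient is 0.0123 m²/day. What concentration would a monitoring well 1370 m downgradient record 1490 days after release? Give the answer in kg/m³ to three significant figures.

For an instantaneous plane source, C(x,t) = M/(n_e·A·√(4πDt)) · exp(−(x−vt)²/(4Dt)), with n_e·A the pore (flow) area.
Plume center vt = 0.918 × 1490 = 1367.82 m, so the well at 1370 m is 2.18 m downgradient of the peak.
√(4πDt) = 15.18 m, giving peak height M/(n_e·A·√(4πDt)) = 7.12/(0.26 × 30.4 × 15.18) = 0.05934 kg/m³.
(x−vt)²/(4Dt) = (2.18)²/(4 × 0.0123 × 1490) = 0.06483; exp(−0.06483) = 0.9372.
C = 0.05934 × 0.9372 = 0.0556 kg/m³.

0.0556 kg/m³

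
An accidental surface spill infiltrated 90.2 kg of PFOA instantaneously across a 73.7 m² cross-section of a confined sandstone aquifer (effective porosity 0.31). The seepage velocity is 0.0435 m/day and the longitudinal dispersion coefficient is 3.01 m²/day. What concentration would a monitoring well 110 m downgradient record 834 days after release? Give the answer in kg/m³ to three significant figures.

0.0129 kg/m³

For an instantaneous plane source, C(x,t) = M/(n_e·A·√(4πDt)) · exp(−(x−vt)²/(4Dt)), with n_e·A the pore (flow) area.
Plume center vt = 0.0435 × 834 = 36.279 m, so the well at 110 m is 73.721 m downgradient of the peak.
√(4πDt) = 177.6 m, giving peak height M/(n_e·A·√(4πDt)) = 90.2/(0.31 × 73.7 × 177.6) = 0.02223 kg/m³.
(x−vt)²/(4Dt) = (73.721)²/(4 × 3.01 × 834) = 0.5412; exp(−0.5412) = 0.5820.
C = 0.02223 × 0.5820 = 0.0129 kg/m³.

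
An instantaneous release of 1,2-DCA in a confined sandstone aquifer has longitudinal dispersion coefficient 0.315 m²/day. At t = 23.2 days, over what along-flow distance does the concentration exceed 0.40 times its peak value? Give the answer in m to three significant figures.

10.4 m

The plume is Gaussian with σ = √(2Dt) = √(2 × 0.315 × 23.2) = 3.823 m.
C/C_peak = exp(−Δx²/(2σ²)) = 0.40 ⇒ Δx = σ·√(−2 ln 0.40) = 3.823 × 1.354 = 5.176 m.
Width = 2Δx = 10.4 m.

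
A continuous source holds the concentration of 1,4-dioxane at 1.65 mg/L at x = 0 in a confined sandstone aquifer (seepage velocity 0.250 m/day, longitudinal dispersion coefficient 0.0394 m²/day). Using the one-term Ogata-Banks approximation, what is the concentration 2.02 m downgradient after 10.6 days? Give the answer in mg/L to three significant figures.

For a continuous step input, C/C₀ ≈ ½·erfc((x−vt)/(2√(Dt))).
vt = 0.250 × 10.6 = 2.65 m and 2√(Dt) = 2√(0.0394 × 10.6) = 1.293 m.
Argument (x−vt)/(2√(Dt)) = (2.02 − 2.65)/1.293 = -0.4872; ½·erfc(-0.4872) = 0.7546.
C = 1.65 × 0.7546 = 1.25 mg/L.

1.25 mg/L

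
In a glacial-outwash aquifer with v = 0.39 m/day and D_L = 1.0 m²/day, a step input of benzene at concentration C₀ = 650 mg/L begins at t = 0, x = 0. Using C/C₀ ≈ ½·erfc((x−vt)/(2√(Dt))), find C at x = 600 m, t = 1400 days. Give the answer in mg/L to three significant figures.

99.9 mg/L

For a continuous step input, C/C₀ ≈ ½·erfc((x−vt)/(2√(Dt))).
vt = 0.39 × 1400 = 546 m and 2√(Dt) = 2√(1.0 × 1400) = 74.83 m.
Argument (x−vt)/(2√(Dt)) = (600 − 546)/74.83 = 0.7216; ½·erfc(0.7216) = 0.1537.
C = 650 × 0.1537 = 99.9 mg/L.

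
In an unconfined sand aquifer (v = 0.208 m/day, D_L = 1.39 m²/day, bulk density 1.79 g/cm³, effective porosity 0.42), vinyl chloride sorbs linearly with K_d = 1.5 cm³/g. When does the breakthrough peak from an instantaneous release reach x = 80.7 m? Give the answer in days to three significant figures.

2640 days

Retardation factor R = 1 + ρ_b·K_d/n = 1 + 1.79 × 1.5/0.42 = 7.393.
Sorption retards both mechanisms: v_R = v/R = 0.02813 m/day, D_R = D/R = 0.1880 m²/day.
Peak time from v_R²t² + 2D_R t − x² = 0: t = (√(D_R² + v_R²x²) − D_R)/v_R².
√(D_R² + v_R²x²) = √(0.1880² + 0.02813² × 80.7²) = 2.278; v_R² = 0.0007913.
t = (2.278 − 0.1880)/0.0007913 = 2640 days.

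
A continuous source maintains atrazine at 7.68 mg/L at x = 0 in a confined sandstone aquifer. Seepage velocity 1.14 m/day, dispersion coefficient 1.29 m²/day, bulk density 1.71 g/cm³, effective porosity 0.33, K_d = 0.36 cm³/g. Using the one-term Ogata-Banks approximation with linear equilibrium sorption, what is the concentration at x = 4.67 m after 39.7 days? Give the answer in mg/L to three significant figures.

Retardation factor R = 1 + ρ_b·K_d/n = 1 + 1.71 × 0.36/0.33 = 2.865.
Sorption retards both mechanisms: v_R = v/R = 0.3979 m/day, D_R = D/R = 0.4503 m²/day.
v_R·t = 0.3979 × 39.7 = 15.79663 m; 2√(D_R t) = 8.456 m; argument = (4.67 − 15.79663)/8.456 = -1.316.
C = C₀ × ½·erfc(-1.316) = 7.68 × 0.9686 = 7.44 mg/L.

7.44 mg/L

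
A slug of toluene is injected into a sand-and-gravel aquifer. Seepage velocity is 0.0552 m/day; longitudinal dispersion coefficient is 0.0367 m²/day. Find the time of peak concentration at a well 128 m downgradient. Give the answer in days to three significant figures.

2310 days

For the 1D instantaneous-source solution, setting ∂C/∂t = 0 at fixed x gives v²t² + 2Dt − x² = 0, so t = (√(D² + v²x²) − D)/v².
√(D² + v²x²) = √(0.0367² + 0.0552² × 128²) = 7.066; v² = 0.00304704.
t = (7.066 − 0.0367)/0.00304704 = 2310 days (vs. the pure-advection estimate x/v = 2320 d).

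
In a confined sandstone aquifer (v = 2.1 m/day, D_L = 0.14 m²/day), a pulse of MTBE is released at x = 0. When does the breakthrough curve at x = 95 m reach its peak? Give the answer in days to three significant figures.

For the 1D instantaneous-source solution, setting ∂C/∂t = 0 at fixed x gives v²t² + 2Dt − x² = 0, so t = (√(D² + v²x²) − D)/v².
√(D² + v²x²) = √(0.14² + 2.1² × 95²) = 199.5; v² = 4.41.
t = (199.5 − 0.14)/4.41 = 45.2 days (vs. the pure-advection estimate x/v = 45.2 d).

45.2 days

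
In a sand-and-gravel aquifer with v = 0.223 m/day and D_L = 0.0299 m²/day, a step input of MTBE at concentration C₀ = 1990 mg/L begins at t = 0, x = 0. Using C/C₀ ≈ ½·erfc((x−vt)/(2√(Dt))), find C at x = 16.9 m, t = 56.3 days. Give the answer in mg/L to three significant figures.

For a continuous step input, C/C₀ ≈ ½·erfc((x−vt)/(2√(Dt))).
vt = 0.223 × 56.3 = 12.5549 m and 2√(Dt) = 2√(0.0299 × 56.3) = 2.595 m.
Argument (x−vt)/(2√(Dt)) = (16.9 − 12.5549)/2.595 = 1.674; ½·erfc(1.674) = 0.008957.
C = 1990 × 0.008957 = 17.8 mg/L.

17.8 mg/L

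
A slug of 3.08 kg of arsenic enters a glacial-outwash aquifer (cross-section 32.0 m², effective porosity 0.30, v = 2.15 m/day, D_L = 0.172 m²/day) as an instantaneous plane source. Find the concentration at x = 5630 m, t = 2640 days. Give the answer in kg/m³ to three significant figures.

For an instantaneous plane source, C(x,t) = M/(n_e·A·√(4πDt)) · exp(−(x−vt)²/(4Dt)), with n_e·A the pore (flow) area.
Plume center vt = 2.15 × 2640 = 5676 m, so the well at 5630 m is 46 m upgradient of the peak.
√(4πDt) = 75.54 m, giving peak height M/(n_e·A·√(4πDt)) = 3.08/(0.30 × 32.0 × 75.54) = 0.004247 kg/m³.
(x−vt)²/(4Dt) = (-46)²/(4 × 0.172 × 2640) = 1.165; exp(−1.165) = 0.3119.
C = 0.004247 × 0.3119 = 0.00132 kg/m³.

0.00132 kg/m³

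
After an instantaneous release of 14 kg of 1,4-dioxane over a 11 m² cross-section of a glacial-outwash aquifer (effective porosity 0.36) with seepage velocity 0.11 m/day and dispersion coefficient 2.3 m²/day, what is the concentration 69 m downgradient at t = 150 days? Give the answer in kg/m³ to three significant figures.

For an instantaneous plane source, C(x,t) = M/(n_e·A·√(4πDt)) · exp(−(x−vt)²/(4Dt)), with n_e·A the pore (flow) area.
Plume center vt = 0.11 × 150 = 16.5 m, so the well at 69 m is 52.5 m downgradient of the peak.
√(4πDt) = 65.84 m, giving peak height M/(n_e·A·√(4πDt)) = 14/(0.36 × 11 × 65.84) = 0.05370 kg/m³.
(x−vt)²/(4Dt) = (52.5)²/(4 × 2.3 × 150) = 1.997; exp(−1.997) = 0.1357.
C = 0.05370 × 0.1357 = 0.00729 kg/m³.

0.00729 kg/m³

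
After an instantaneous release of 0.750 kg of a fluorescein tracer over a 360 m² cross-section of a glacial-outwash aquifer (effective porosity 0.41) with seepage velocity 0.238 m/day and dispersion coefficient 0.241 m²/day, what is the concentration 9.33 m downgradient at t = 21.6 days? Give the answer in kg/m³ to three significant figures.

0.000270 kg/m³

For an instantaneous plane source, C(x,t) = M/(n_e·A·√(4πDt)) · exp(−(x−vt)²/(4Dt)), with n_e·A the pore (flow) area.
Plume center vt = 0.238 × 21.6 = 5.1408 m, so the well at 9.33 m is 4.1892 m downgradient of the peak.
√(4πDt) = 8.088 m, giving peak height M/(n_e·A·√(4πDt)) = 0.750/(0.41 × 360 × 8.088) = 0.0006283 kg/m³.
(x−vt)²/(4Dt) = (4.1892)²/(4 × 0.241 × 21.6) = 0.8428; exp(−0.8428) = 0.4305.
C = 0.0006283 × 0.4305 = 0.000270 kg/m³.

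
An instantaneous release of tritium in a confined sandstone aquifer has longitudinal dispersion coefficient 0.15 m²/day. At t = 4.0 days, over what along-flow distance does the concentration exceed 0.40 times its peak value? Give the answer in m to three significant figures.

The plume is Gaussian with σ = √(2Dt) = √(2 × 0.15 × 4.0) = 1.095 m.
C/C_peak = exp(−Δx²/(2σ²)) = 0.40 ⇒ Δx = σ·√(−2 ln 0.40) = 1.095 × 1.354 = 1.483 m.
Width = 2Δx = 2.97 m.

2.97 m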